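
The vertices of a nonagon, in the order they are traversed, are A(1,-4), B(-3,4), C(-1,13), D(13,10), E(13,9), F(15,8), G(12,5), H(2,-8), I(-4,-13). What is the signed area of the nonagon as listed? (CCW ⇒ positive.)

Apply the shoelace formula: 2A = Σ (x_i·y_{i+1} − x_{i+1}·y_i), indices taken mod 9.
Cross-terms: -8, -35, -179, -13, -31, -21, -106, -58, 29  ⇒  Σ = -422
Signed area = Σ/2 = -211 (negative ⇒ clockwise traversal).

-211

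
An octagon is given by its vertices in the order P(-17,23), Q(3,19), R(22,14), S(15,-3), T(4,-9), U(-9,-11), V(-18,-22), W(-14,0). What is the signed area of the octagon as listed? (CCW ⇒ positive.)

Cross-terms: -392, -376, -276, -123, -125, 0, -308, -322  ⇒  Σ = -1922
Signed area = Σ/2 = -961 (negative ⇒ clockwise traversal).

-961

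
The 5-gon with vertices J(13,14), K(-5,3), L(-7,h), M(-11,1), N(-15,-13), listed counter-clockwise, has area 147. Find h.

Write out the shoelace sum; only the two edges meeting at L involve h:
2·Area = [((-5)·h − (-7)·3) + ((-7)·1 − (-11)·h)] + 226
       = 6·h + 240 = 294
⇒ h = 9.

9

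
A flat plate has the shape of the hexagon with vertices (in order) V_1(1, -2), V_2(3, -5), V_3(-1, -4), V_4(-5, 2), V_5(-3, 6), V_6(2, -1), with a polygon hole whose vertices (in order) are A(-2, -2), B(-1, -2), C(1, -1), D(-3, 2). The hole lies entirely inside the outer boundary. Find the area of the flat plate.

30

Outer boundary:
V_1→V_2: (1)(-5) − (3)(-2) = 1
V_2→V_3: (3)(-4) − (-1)(-5) = -17
V_3→V_4: (-1)(2) − (-5)(-4) = -22
V_4→V_5: (-5)(6) − (-3)(2) = -24
V_5→V_6: (-3)(-1) − (2)(6) = -9
V_6→V_1: (2)(-2) − (1)(-1) = -3
Σ = -74
Area = |Σ|/2 = 37.
Hole:
Apply the shoelace (surveyor's) formula: 2A = Σ (x_i·y_{i+1} − x_{i+1}·y_i), indices taken mod 4.
Σ = (2) + (3) + (-1) + (10) = 14
Area = |Σ|/2 = 7.
Net area = 37 − 7 = 30.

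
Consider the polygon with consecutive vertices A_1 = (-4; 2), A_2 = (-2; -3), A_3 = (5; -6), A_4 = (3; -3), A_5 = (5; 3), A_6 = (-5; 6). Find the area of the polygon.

Apply Gauss's area formula: 2A = Σ (x_i·y_{i+1} − x_{i+1}·y_i), indices taken mod 6.
Cross-terms: 16, 27, 3, 24, 45, 14  ⇒  Σ = 129
Area = |Σ|/2 = 64.5.

64.5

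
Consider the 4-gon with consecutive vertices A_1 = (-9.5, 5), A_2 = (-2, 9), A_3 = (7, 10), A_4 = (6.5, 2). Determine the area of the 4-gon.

79

Apply the shoelace (surveyor's) formula: 2A = Σ (x_i·y_{i+1} − x_{i+1}·y_i), indices taken mod 4.
A_1→A_2: (-9.5)(9) − (-2)(5) = -75.5
A_2→A_3: (-2)(10) − (7)(9) = -83
A_3→A_4: (7)(2) − (6.5)(10) = -51
A_4→A_1: (6.5)(5) − (-9.5)(2) = 51.5
Σ = -158
Area = |Σ|/2 = 79.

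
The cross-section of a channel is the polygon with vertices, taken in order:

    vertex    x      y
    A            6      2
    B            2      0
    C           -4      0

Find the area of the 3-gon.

6

Apply the shoelace (surveyor's) formula: 2A = Σ (x_i·y_{i+1} − x_{i+1}·y_i), indices taken mod 3.
Σ = (-4) + (0) + (-8) = -12
Area = |Σ|/2 = 6.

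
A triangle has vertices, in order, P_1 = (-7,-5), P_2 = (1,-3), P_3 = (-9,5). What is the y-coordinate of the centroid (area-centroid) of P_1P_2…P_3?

-1

Apply Gauss's area formula. First the cross-terms c_i = x_i·y_{i+1} − x_{i+1}·y_i:
  26, -22, 80  ⇒  2A = 84, A = 42.
Then Σ (y_i + y_{i+1})·c_i = -252, so ȳ = -252 / (6·42) = -1.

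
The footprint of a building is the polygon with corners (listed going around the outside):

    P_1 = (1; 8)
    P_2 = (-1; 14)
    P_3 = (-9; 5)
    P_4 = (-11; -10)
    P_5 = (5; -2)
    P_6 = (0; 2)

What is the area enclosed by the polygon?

184

Apply the shoelace formula: 2A = Σ (x_i·y_{i+1} − x_{i+1}·y_i), indices taken mod 6.
Σ = (22) + (121) + (145) + (72) + (10) + (-2) = 368
Area = |Σ|/2 = 184.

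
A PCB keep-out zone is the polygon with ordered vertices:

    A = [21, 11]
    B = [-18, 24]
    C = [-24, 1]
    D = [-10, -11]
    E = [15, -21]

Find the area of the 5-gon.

A→B: (21)(24) − (-18)(11) = 702
B→C: (-18)(1) − (-24)(24) = 558
C→D: (-24)(-11) − (-10)(1) = 274
D→E: (-10)(-21) − (15)(-11) = 375
E→A: (15)(11) − (21)(-21) = 606
Σ = 2515
Area = |Σ|/2 = 1257.5.

1257.5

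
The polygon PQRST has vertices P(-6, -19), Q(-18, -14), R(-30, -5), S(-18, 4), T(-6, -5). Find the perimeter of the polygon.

72

|PQ| = √((-12)² + (5)²) = √169 = 13
|QR| = √((-12)² + (9)²) = √225 = 15
|RS| = √((12)² + (9)²) = √225 = 15
|ST| = √((12)² + (-9)²) = √225 = 15
|TP| = √((0)² + (-14)²) = √196 = 14
Perimeter = 13 + 15 + 15 + 15 + 14 = 72.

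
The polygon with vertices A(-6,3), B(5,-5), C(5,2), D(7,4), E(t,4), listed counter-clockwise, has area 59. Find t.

-10

The doubled signed area Σ (x_i y_{i+1} − x_{i+1} y_i) is linear in t.
With t=0 it equals 108; the coefficient of t is -1 (from the two edges through E).
So -1·t + 108 = 2·59 = 118 ⇒ t = -10.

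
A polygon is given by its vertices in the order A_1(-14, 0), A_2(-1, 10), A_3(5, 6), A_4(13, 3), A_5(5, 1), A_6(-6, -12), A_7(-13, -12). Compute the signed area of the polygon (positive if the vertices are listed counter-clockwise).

Σ = (-140) + (-56) + (-63) + (-2) + (-54) + (-84) + (-168) = -567
Signed area = Σ/2 = -283.5 (negative ⇒ clockwise traversal).

-283.5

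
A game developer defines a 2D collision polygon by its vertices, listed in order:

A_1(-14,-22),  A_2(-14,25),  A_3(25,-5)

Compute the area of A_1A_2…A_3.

Apply the shoelace formula: 2A = Σ (x_i·y_{i+1} − x_{i+1}·y_i), indices taken mod 3.
Σ = (-658) + (-555) + (-620) = -1833
Area = |Σ|/2 = 916.5.

916.5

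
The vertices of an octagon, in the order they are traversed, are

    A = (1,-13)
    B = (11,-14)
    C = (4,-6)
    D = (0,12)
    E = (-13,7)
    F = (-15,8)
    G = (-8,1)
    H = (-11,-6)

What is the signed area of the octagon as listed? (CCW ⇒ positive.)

Σ = (129) + (-10) + (48) + (156) + (1) + (49) + (59) + (149) = 581
Signed area = Σ/2 = 290.5 (positive ⇒ counter-clockwise traversal).

290.5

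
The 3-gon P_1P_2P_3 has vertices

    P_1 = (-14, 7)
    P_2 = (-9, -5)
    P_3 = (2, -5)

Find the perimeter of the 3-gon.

|P_1P_2| = √((5)² + (-12)²) = √169 = 13
|P_2P_3| = √((11)² + (0)²) = √121 = 11
|P_3P_1| = √((-16)² + (12)²) = √400 = 20
Perimeter = 13 + 11 + 20 = 44.

44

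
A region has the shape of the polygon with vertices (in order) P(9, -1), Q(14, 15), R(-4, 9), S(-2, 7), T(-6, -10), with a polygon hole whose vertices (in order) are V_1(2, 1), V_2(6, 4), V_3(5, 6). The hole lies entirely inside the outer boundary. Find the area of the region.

Outer boundary:
Apply the shoelace formula: 2A = Σ (x_i·y_{i+1} − x_{i+1}·y_i), indices taken mod 5.
P→Q: (9)(15) − (14)(-1) = 149
Q→R: (14)(9) − (-4)(15) = 186
R→S: (-4)(7) − (-2)(9) = -10
S→T: (-2)(-10) − (-6)(7) = 62
T→P: (-6)(-1) − (9)(-10) = 96
Σ = 483
Area = |Σ|/2 = 241.5.
Hole:
Apply the surveyor's formula: 2A = Σ (x_i·y_{i+1} − x_{i+1}·y_i), indices taken mod 3.
Σ = (2) + (16) + (-7) = 11
Area = |Σ|/2 = 5.5.
Net area = 241.5 − 5.5 = 236.

236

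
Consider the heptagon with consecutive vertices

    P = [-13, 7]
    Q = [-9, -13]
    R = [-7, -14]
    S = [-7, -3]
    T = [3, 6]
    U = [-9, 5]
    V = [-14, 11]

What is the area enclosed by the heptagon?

121

Apply the surveyor's formula: 2A = Σ (x_i·y_{i+1} − x_{i+1}·y_i), indices taken mod 7.
P→Q: (-13)(-13) − (-9)(7) = 232
Q→R: (-9)(-14) − (-7)(-13) = 35
R→S: (-7)(-3) − (-7)(-14) = -77
S→T: (-7)(6) − (3)(-3) = -33
T→U: (3)(5) − (-9)(6) = 69
U→V: (-9)(11) − (-14)(5) = -29
V→P: (-14)(7) − (-13)(11) = 45
Σ = 242
Area = |Σ|/2 = 121.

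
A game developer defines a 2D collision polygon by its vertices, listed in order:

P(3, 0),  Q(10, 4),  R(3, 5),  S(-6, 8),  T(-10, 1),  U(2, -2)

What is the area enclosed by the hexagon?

101

Cross-terms: 12, 38, 54, 74, 18, 6  ⇒  Σ = 202
Area = |Σ|/2 = 101.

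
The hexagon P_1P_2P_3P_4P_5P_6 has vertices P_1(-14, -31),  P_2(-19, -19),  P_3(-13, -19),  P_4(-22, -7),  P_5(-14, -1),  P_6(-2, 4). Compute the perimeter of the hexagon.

94

|P_1P_2| = √((-5)² + (12)²) = √169 = 13
|P_2P_3| = √((6)² + (0)²) = √36 = 6
|P_3P_4| = √((-9)² + (12)²) = √225 = 15
|P_4P_5| = √((8)² + (6)²) = √100 = 10
|P_5P_6| = √((12)² + (5)²) = √169 = 13
|P_6P_1| = √((-12)² + (-35)²) = √1369 = 37
Perimeter = 13 + 6 + 15 + 10 + 13 + 37 = 94.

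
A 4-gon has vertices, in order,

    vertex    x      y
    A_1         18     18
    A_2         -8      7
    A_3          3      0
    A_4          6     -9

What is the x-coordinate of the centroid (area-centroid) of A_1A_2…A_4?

1507/246

Apply Gauss's area formula. First the cross-terms c_i = x_i·y_{i+1} − x_{i+1}·y_i:
  270, -21, -27, 270  ⇒  2A = 492, A = 246.
Then Σ (x_i + x_{i+1})·c_i = 9042, so x̄ = 9042 / (6·246) = 1507/246.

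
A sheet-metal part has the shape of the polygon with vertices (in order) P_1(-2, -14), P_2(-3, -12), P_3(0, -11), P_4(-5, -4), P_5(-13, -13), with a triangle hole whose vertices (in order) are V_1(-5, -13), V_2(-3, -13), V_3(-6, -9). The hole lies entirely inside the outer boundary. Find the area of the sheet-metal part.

Outer boundary:
Apply the surveyor's formula: 2A = Σ (x_i·y_{i+1} − x_{i+1}·y_i), indices taken mod 5.
Σ = (-18) + (33) + (-55) + (13) + (156) = 129
Area = |Σ|/2 = 64.5.
Hole:
Apply Gauss's area formula: 2A = Σ (x_i·y_{i+1} − x_{i+1}·y_i), indices taken mod 3.
Σ = (26) + (-51) + (33) = 8
Area = |Σ|/2 = 4.
Net area = 64.5 − 4 = 60.5.

60.5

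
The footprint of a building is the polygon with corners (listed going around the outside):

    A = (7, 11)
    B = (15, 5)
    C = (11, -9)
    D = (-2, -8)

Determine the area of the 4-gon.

Apply the surveyor's formula: 2A = Σ (x_i·y_{i+1} − x_{i+1}·y_i), indices taken mod 4.
Cross-terms: -130, -190, -106, 34  ⇒  Σ = -392
Area = |Σ|/2 = 196.

196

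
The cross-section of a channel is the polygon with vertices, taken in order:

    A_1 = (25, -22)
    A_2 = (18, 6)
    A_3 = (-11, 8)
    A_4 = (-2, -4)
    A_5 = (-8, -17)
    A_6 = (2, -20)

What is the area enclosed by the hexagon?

Apply the shoelace formula: 2A = Σ (x_i·y_{i+1} − x_{i+1}·y_i), indices taken mod 6.
Σ = (546) + (210) + (60) + (2) + (194) + (456) = 1468
Area = |Σ|/2 = 734.

734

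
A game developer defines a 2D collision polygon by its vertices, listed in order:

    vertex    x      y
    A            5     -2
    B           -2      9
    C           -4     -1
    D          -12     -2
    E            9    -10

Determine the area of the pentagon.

Apply the shoelace (surveyor's) formula: 2A = Σ (x_i·y_{i+1} − x_{i+1}·y_i), indices taken mod 5.
Σ = (41) + (38) + (-4) + (138) + (32) = 245
Area = |Σ|/2 = 122.5.

122.5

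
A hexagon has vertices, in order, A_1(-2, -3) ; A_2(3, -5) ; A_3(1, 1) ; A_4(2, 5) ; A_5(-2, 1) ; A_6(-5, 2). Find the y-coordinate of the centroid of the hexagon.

-55/93

Apply Gauss's area formula. First the cross-terms c_i = x_i·y_{i+1} − x_{i+1}·y_i:
  19, 8, 3, 12, 1, 19  ⇒  2A = 62, A = 31.
Then Σ (y_i + y_{i+1})·c_i = -110, so ȳ = -110 / (6·31) = -55/93.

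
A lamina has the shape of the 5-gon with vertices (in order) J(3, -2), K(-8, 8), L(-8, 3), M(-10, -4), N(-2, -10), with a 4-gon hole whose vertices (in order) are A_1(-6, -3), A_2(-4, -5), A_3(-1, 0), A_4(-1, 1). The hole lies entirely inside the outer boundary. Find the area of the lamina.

107.5

Outer boundary:
Apply the shoelace formula: 2A = Σ (x_i·y_{i+1} − x_{i+1}·y_i), indices taken mod 5.
J→K: (3)(8) − (-8)(-2) = 8
K→L: (-8)(3) − (-8)(8) = 40
L→M: (-8)(-4) − (-10)(3) = 62
M→N: (-10)(-10) − (-2)(-4) = 92
N→J: (-2)(-2) − (3)(-10) = 34
Σ = 236
Area = |Σ|/2 = 118.
Hole:
Apply the shoelace formula: 2A = Σ (x_i·y_{i+1} − x_{i+1}·y_i), indices taken mod 4.
Σ = (18) + (-5) + (-1) + (9) = 21
Area = |Σ|/2 = 10.5.
Net area = 118 − 10.5 = 107.5.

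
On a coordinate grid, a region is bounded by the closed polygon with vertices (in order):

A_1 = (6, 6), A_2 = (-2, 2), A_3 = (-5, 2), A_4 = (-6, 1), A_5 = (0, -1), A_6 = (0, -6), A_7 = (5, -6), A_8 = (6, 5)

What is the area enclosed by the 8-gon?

70

Σ = (24) + (6) + (7) + (6) + (0) + (30) + (61) + (6) = 140
Area = |Σ|/2 = 70.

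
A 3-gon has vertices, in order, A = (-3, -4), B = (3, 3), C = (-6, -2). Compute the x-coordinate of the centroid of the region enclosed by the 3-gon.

-2

Apply the shoelace (surveyor's) formula. First the cross-terms c_i = x_i·y_{i+1} − x_{i+1}·y_i:
  3, 12, 18  ⇒  2A = 33, A = 16.5.
Then Σ (x_i + x_{i+1})·c_i = -198, so x̄ = -198 / (6·16.5) = -2.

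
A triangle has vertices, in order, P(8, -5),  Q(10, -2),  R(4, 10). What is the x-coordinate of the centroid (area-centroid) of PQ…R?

22/3

Apply the shoelace formula. First the cross-terms c_i = x_i·y_{i+1} − x_{i+1}·y_i:
  34, 108, -100  ⇒  2A = 42, A = 21.
Then Σ (x_i + x_{i+1})·c_i = 924, so x̄ = 924 / (6·21) = 22/3.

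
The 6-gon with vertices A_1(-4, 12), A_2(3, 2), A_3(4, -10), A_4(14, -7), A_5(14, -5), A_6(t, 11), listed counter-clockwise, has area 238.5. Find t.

The doubled signed area Σ (x_i y_{i+1} − x_{i+1} y_i) is linear in t.
With t=0 it equals 256; the coefficient of t is 17 (from the two edges through A_6).
So 17·t + 256 = 2·238.5 = 477 ⇒ t = 13.

13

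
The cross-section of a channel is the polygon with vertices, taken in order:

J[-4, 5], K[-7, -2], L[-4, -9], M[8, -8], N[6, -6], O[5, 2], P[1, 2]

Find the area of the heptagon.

Cross-terms: 43, 55, 104, 0, 42, 8, 13  ⇒  Σ = 265
Area = |Σ|/2 = 132.5.

132.5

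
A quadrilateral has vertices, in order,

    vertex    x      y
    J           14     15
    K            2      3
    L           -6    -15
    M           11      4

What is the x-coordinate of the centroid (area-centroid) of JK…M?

367/75

Apply the surveyor's formula. First the cross-terms c_i = x_i·y_{i+1} − x_{i+1}·y_i:
  12, -12, 141, 109  ⇒  2A = 250, A = 125.
Then Σ (x_i + x_{i+1})·c_i = 3670, so x̄ = 3670 / (6·125) = 367/75.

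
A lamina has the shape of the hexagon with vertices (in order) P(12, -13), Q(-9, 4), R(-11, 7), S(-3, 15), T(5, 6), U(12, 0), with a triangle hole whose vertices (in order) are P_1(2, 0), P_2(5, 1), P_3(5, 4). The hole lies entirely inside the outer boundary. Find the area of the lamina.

Outer boundary:
Apply the shoelace formula: 2A = Σ (x_i·y_{i+1} − x_{i+1}·y_i), indices taken mod 6.
P→Q: (12)(4) − (-9)(-13) = -69
Q→R: (-9)(7) − (-11)(4) = -19
R→S: (-11)(15) − (-3)(7) = -144
S→T: (-3)(6) − (5)(15) = -93
T→U: (5)(0) − (12)(6) = -72
U→P: (12)(-13) − (12)(0) = -156
Σ = -553
Area = |Σ|/2 = 276.5.
Hole:
Σ = (2) + (15) + (-8) = 9
Area = |Σ|/2 = 4.5.
Net area = 276.5 − 4.5 = 272.

272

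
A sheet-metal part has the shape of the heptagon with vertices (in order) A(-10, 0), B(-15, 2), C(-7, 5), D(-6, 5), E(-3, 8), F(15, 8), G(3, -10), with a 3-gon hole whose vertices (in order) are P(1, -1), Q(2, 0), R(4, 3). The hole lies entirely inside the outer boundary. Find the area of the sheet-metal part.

268

Outer boundary:
Apply the shoelace formula: 2A = Σ (x_i·y_{i+1} − x_{i+1}·y_i), indices taken mod 7.
Cross-terms: -20, -61, -5, -33, -144, -174, -100  ⇒  Σ = -537
Area = |Σ|/2 = 268.5.
Hole:
Apply the shoelace (surveyor's) formula: 2A = Σ (x_i·y_{i+1} − x_{i+1}·y_i), indices taken mod 3.
P→Q: (1)(0) − (2)(-1) = 2
Q→R: (2)(3) − (4)(0) = 6
R→P: (4)(-1) − (1)(3) = -7
Σ = 1
Area = |Σ|/2 = 0.5.
Net area = 268.5 − 0.5 = 268.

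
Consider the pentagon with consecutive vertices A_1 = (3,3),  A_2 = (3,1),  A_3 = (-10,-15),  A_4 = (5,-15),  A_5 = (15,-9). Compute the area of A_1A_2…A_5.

Apply Gauss's area formula: 2A = Σ (x_i·y_{i+1} − x_{i+1}·y_i), indices taken mod 5.
A_1→A_2: (3)(1) − (3)(3) = -6
A_2→A_3: (3)(-15) − (-10)(1) = -35
A_3→A_4: (-10)(-15) − (5)(-15) = 225
A_4→A_5: (5)(-9) − (15)(-15) = 180
A_5→A_1: (15)(3) − (3)(-9) = 72
Σ = 436
Area = |Σ|/2 = 218.

218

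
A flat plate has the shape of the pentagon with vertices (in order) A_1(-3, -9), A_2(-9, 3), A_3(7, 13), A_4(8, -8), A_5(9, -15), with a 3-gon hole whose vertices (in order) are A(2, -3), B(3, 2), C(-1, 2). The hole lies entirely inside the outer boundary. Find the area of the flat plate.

Outer boundary:
Σ = (-90) + (-138) + (-160) + (-48) + (-126) = -562
Area = |Σ|/2 = 281.
Hole:
Apply Gauss's area formula: 2A = Σ (x_i·y_{i+1} − x_{i+1}·y_i), indices taken mod 3.
Cross-terms: 13, 8, -1  ⇒  Σ = 20
Area = |Σ|/2 = 10.
Net area = 281 − 10 = 271.

271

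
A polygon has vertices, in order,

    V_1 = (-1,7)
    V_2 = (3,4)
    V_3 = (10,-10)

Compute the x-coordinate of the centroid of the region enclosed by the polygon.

Apply Gauss's area formula. First the cross-terms c_i = x_i·y_{i+1} − x_{i+1}·y_i:
  -25, -70, 60  ⇒  2A = -35, A = -17.5.
Then Σ (x_i + x_{i+1})·c_i = -420, so x̄ = -420 / (6·(-17.5)) = 4.

4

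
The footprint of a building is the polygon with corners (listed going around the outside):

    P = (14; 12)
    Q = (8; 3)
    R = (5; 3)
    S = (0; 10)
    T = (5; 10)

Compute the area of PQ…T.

Apply the shoelace formula: 2A = Σ (x_i·y_{i+1} − x_{i+1}·y_i), indices taken mod 5.
P→Q: (14)(3) − (8)(12) = -54
Q→R: (8)(3) − (5)(3) = 9
R→S: (5)(10) − (0)(3) = 50
S→T: (0)(10) − (5)(10) = -50
T→P: (5)(12) − (14)(10) = -80
Σ = -125
Area = |Σ|/2 = 62.5.

62.5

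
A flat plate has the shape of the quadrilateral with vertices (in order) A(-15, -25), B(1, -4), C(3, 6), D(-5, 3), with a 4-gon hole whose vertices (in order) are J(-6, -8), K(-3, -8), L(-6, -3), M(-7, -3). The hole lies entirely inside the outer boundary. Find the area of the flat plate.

Outer boundary:
Apply the surveyor's formula: 2A = Σ (x_i·y_{i+1} − x_{i+1}·y_i), indices taken mod 4.
A→B: (-15)(-4) − (1)(-25) = 85
B→C: (1)(6) − (3)(-4) = 18
C→D: (3)(3) − (-5)(6) = 39
D→A: (-5)(-25) − (-15)(3) = 170
Σ = 312
Area = |Σ|/2 = 156.
Hole:
Apply the shoelace (surveyor's) formula: 2A = Σ (x_i·y_{i+1} − x_{i+1}·y_i), indices taken mod 4.
Σ = (24) + (-39) + (-3) + (38) = 20
Area = |Σ|/2 = 10.
Net area = 156 − 10 = 146.

146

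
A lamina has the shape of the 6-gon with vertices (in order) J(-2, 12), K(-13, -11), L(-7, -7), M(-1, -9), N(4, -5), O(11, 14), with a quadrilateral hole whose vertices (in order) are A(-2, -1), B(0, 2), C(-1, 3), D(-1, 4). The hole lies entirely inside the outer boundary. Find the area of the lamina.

277

Outer boundary:
Apply the shoelace formula: 2A = Σ (x_i·y_{i+1} − x_{i+1}·y_i), indices taken mod 6.
Cross-terms: 178, 14, 56, 41, 111, 160  ⇒  Σ = 560
Area = |Σ|/2 = 280.
Hole:
Apply the shoelace (surveyor's) formula: 2A = Σ (x_i·y_{i+1} − x_{i+1}·y_i), indices taken mod 4.
Σ = (-4) + (2) + (-1) + (9) = 6
Area = |Σ|/2 = 3.
Net area = 280 − 3 = 277.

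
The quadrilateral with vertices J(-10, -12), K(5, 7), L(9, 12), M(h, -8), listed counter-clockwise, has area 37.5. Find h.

The doubled signed area Σ (x_i y_{i+1} − x_{i+1} y_i) is linear in h.
With h=0 it equals -165; the coefficient of h is -24 (from the two edges through M).
So -24·h + -165 = 2·37.5 = 75 ⇒ h = -10.

-10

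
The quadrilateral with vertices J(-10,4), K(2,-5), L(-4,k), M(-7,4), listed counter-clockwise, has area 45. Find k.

8

Write out the shoelace sum; only the two edges meeting at L involve k:
2·Area = [(2·k − (-4)·(-5)) + ((-4)·4 − (-7)·k)] + 54
       = 9·k + 18 = 90
⇒ k = 8.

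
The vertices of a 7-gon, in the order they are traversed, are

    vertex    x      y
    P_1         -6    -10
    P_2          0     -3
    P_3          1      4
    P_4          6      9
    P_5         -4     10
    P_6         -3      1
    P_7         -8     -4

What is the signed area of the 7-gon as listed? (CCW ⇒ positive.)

Apply the shoelace (surveyor's) formula: 2A = Σ (x_i·y_{i+1} − x_{i+1}·y_i), indices taken mod 7.
Σ = (18) + (3) + (-15) + (96) + (26) + (20) + (56) = 204
Signed area = Σ/2 = 102 (positive ⇒ counter-clockwise traversal).

102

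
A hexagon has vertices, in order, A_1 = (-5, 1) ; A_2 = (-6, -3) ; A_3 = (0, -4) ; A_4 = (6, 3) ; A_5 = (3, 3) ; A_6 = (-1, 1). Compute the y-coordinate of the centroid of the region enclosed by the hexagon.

Apply the shoelace (surveyor's) formula. First the cross-terms c_i = x_i·y_{i+1} − x_{i+1}·y_i:
  21, 24, 24, 9, 6, 4  ⇒  2A = 88, A = 44.
Then Σ (y_i + y_{i+1})·c_i = -148, so ȳ = -148 / (6·44) = -37/66.

-37/66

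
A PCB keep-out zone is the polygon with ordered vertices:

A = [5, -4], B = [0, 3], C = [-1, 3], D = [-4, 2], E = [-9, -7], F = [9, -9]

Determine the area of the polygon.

113.5

Cross-terms: 15, 3, 10, 46, 144, 9  ⇒  Σ = 227
Area = |Σ|/2 = 113.5.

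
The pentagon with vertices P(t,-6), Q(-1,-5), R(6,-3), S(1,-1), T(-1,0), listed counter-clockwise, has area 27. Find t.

Write out the shoelace sum; only the two edges meeting at P involve t:
2·Area = [((-1)·(-6) − t·0) + (t·(-5) − (-1)·(-6))] + 29
       = -5·t + 29 = 54
⇒ t = -5.

-5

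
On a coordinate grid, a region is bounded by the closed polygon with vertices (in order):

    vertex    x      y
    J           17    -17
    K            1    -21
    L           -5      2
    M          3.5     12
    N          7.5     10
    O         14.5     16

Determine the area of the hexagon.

554.25

J→K: (17)(-21) − (1)(-17) = -340
K→L: (1)(2) − (-5)(-21) = -103
L→M: (-5)(12) − (3.5)(2) = -67
M→N: (3.5)(10) − (7.5)(12) = -55
N→O: (7.5)(16) − (14.5)(10) = -25
O→J: (14.5)(-17) − (17)(16) = -518.5
Σ = -1108.5
Area = |Σ|/2 = 554.25.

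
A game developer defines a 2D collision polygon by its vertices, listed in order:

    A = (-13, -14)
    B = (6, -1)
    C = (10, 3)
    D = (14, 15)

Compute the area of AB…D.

116

Apply Gauss's area formula: 2A = Σ (x_i·y_{i+1} − x_{i+1}·y_i), indices taken mod 4.
Σ = (97) + (28) + (108) + (-1) = 232
Area = |Σ|/2 = 116.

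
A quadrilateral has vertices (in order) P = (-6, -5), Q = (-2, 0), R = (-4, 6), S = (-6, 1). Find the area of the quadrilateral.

23

Apply the shoelace formula: 2A = Σ (x_i·y_{i+1} − x_{i+1}·y_i), indices taken mod 4.
Cross-terms: -10, -12, 32, 36  ⇒  Σ = 46
Area = |Σ|/2 = 23.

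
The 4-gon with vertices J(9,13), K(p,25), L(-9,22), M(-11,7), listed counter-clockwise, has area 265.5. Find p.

12

Write out the shoelace sum; only the two edges meeting at K involve p:
2·Area = [(9·25 − p·13) + (p·22 − (-9)·25)] + -27
       = 9·p + 423 = 531
⇒ p = 12.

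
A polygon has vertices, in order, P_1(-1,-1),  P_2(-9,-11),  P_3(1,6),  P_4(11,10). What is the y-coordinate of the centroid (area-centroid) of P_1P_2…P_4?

17/7

Apply the surveyor's formula. First the cross-terms c_i = x_i·y_{i+1} − x_{i+1}·y_i:
  2, -43, -56, -1  ⇒  2A = -98, A = -49.
Then Σ (y_i + y_{i+1})·c_i = -714, so ȳ = -714 / (6·(-49)) = 17/7.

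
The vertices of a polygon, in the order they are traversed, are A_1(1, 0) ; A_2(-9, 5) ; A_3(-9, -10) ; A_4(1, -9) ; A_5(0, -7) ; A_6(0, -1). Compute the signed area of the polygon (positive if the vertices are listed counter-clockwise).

Apply the shoelace formula: 2A = Σ (x_i·y_{i+1} − x_{i+1}·y_i), indices taken mod 6.
Cross-terms: 5, 135, 91, -7, 0, 1  ⇒  Σ = 225
Signed area = Σ/2 = 112.5 (positive ⇒ counter-clockwise traversal).

112.5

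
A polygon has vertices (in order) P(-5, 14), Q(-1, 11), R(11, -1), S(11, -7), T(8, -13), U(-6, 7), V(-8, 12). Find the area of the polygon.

202

Σ = (-41) + (-120) + (-66) + (-87) + (-22) + (-16) + (-52) = -404
Area = |Σ|/2 = 202.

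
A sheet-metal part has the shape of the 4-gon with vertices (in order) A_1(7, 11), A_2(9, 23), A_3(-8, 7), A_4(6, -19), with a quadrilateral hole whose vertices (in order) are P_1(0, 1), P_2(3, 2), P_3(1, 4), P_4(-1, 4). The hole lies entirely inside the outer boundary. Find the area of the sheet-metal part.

302

Outer boundary:
Σ = (62) + (247) + (110) + (199) = 618
Area = |Σ|/2 = 309.
Hole:
Apply the shoelace formula: 2A = Σ (x_i·y_{i+1} − x_{i+1}·y_i), indices taken mod 4.
P_1→P_2: (0)(2) − (3)(1) = -3
P_2→P_3: (3)(4) − (1)(2) = 10
P_3→P_4: (1)(4) − (-1)(4) = 8
P_4→P_1: (-1)(1) − (0)(4) = -1
Σ = 14
Area = |Σ|/2 = 7.
Net area = 309 − 7 = 302.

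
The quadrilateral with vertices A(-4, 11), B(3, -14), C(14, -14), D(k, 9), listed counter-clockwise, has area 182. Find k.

1

The doubled signed area Σ (x_i y_{i+1} − x_{i+1} y_i) is linear in k.
With k=0 it equals 339; the coefficient of k is 25 (from the two edges through D).
So 25·k + 339 = 2·182 = 364 ⇒ k = 1.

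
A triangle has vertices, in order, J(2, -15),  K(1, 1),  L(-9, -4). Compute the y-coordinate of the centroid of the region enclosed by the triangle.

-6

Apply the shoelace (surveyor's) formula. First the cross-terms c_i = x_i·y_{i+1} − x_{i+1}·y_i:
  17, 5, 143  ⇒  2A = 165, A = 82.5.
Then Σ (y_i + y_{i+1})·c_i = -2970, so ȳ = -2970 / (6·82.5) = -6.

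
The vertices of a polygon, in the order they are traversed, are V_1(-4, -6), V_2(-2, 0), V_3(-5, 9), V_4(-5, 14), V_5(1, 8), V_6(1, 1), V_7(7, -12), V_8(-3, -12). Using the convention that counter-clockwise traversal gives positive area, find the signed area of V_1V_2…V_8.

-142.5

Apply Gauss's area formula: 2A = Σ (x_i·y_{i+1} − x_{i+1}·y_i), indices taken mod 8.
V_1→V_2: (-4)(0) − (-2)(-6) = -12
V_2→V_3: (-2)(9) − (-5)(0) = -18
V_3→V_4: (-5)(14) − (-5)(9) = -25
V_4→V_5: (-5)(8) − (1)(14) = -54
V_5→V_6: (1)(1) − (1)(8) = -7
V_6→V_7: (1)(-12) − (7)(1) = -19
V_7→V_8: (7)(-12) − (-3)(-12) = -120
V_8→V_1: (-3)(-6) − (-4)(-12) = -30
Σ = -285
Signed area = Σ/2 = -142.5 (negative ⇒ clockwise traversal).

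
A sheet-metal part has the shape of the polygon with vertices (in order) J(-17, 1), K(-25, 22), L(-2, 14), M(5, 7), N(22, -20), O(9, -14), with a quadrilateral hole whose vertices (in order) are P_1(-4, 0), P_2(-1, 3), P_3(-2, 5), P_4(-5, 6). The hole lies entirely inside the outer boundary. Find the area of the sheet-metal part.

662

Outer boundary:
Apply the surveyor's formula: 2A = Σ (x_i·y_{i+1} − x_{i+1}·y_i), indices taken mod 6.
Σ = (-349) + (-306) + (-84) + (-254) + (-128) + (-229) = -1350
Area = |Σ|/2 = 675.
Hole:
Apply the shoelace (surveyor's) formula: 2A = Σ (x_i·y_{i+1} − x_{i+1}·y_i), indices taken mod 4.
P_1→P_2: (-4)(3) − (-1)(0) = -12
P_2→P_3: (-1)(5) − (-2)(3) = 1
P_3→P_4: (-2)(6) − (-5)(5) = 13
P_4→P_1: (-5)(0) − (-4)(6) = 24
Σ = 26
Area = |Σ|/2 = 13.
Net area = 675 − 13 = 662.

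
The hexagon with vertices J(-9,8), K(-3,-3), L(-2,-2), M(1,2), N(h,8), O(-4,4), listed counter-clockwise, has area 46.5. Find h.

The doubled signed area Σ (x_i y_{i+1} − x_{i+1} y_i) is linear in h.
With h=0 it equals 93; the coefficient of h is 2 (from the two edges through N).
So 2·h + 93 = 2·46.5 = 93 ⇒ h = 0.

0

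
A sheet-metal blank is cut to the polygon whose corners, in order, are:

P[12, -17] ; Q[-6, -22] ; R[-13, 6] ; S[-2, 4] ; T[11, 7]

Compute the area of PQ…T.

528.5

Apply the shoelace formula: 2A = Σ (x_i·y_{i+1} − x_{i+1}·y_i), indices taken mod 5.
P→Q: (12)(-22) − (-6)(-17) = -366
Q→R: (-6)(6) − (-13)(-22) = -322
R→S: (-13)(4) − (-2)(6) = -40
S→T: (-2)(7) − (11)(4) = -58
T→P: (11)(-17) − (12)(7) = -271
Σ = -1057
Area = |Σ|/2 = 528.5.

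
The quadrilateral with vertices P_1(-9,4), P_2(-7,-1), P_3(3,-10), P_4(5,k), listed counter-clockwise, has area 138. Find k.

8

The doubled signed area Σ (x_i y_{i+1} − x_{i+1} y_i) is linear in k.
With k=0 it equals 180; the coefficient of k is 12 (from the two edges through P_4).
So 12·k + 180 = 2·138 = 276 ⇒ k = 8.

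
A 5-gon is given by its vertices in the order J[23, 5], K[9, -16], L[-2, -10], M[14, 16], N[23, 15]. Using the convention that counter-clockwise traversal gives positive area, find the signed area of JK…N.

-407.5

Apply the shoelace (surveyor's) formula: 2A = Σ (x_i·y_{i+1} − x_{i+1}·y_i), indices taken mod 5.
Σ = (-413) + (-122) + (108) + (-158) + (-230) = -815
Signed area = Σ/2 = -407.5 (negative ⇒ clockwise traversal).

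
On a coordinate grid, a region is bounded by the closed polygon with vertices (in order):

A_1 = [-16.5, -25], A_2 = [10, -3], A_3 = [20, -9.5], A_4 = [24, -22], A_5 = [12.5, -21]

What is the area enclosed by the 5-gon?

417.75

Apply the shoelace formula: 2A = Σ (x_i·y_{i+1} − x_{i+1}·y_i), indices taken mod 5.
A_1→A_2: (-16.5)(-3) − (10)(-25) = 299.5
A_2→A_3: (10)(-9.5) − (20)(-3) = -35
A_3→A_4: (20)(-22) − (24)(-9.5) = -212
A_4→A_5: (24)(-21) − (12.5)(-22) = -229
A_5→A_1: (12.5)(-25) − (-16.5)(-21) = -659
Σ = -835.5
Area = |Σ|/2 = 417.75.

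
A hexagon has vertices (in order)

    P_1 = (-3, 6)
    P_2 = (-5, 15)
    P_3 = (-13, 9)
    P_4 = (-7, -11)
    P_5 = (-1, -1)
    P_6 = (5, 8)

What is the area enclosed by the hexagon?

Apply the shoelace formula: 2A = Σ (x_i·y_{i+1} − x_{i+1}·y_i), indices taken mod 6.
Σ = (-15) + (150) + (206) + (-4) + (-3) + (54) = 388
Area = |Σ|/2 = 194.

194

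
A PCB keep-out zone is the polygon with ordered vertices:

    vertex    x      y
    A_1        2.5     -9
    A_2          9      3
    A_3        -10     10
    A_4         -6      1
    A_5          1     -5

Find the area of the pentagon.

145.5

Apply Gauss's area formula: 2A = Σ (x_i·y_{i+1} − x_{i+1}·y_i), indices taken mod 5.
Σ = (88.5) + (120) + (50) + (29) + (3.5) = 291
Area = |Σ|/2 = 145.5.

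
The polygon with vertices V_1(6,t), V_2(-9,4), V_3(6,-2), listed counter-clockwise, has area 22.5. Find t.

The doubled signed area Σ (x_i y_{i+1} − x_{i+1} y_i) is linear in t.
With t=0 it equals 30; the coefficient of t is 15 (from the two edges through V_1).
So 15·t + 30 = 2·22.5 = 45 ⇒ t = 1.

1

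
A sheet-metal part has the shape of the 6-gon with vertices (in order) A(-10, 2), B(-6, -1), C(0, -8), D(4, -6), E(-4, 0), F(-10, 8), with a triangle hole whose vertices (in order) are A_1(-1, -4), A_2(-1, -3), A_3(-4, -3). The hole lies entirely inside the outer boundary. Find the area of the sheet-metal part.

51.5

Outer boundary:
Apply the surveyor's formula: 2A = Σ (x_i·y_{i+1} − x_{i+1}·y_i), indices taken mod 6.
Σ = (22) + (48) + (32) + (-24) + (-32) + (60) = 106
Area = |Σ|/2 = 53.
Hole:
Σ = (-1) + (-9) + (13) = 3
Area = |Σ|/2 = 1.5.
Net area = 53 − 1.5 = 51.5.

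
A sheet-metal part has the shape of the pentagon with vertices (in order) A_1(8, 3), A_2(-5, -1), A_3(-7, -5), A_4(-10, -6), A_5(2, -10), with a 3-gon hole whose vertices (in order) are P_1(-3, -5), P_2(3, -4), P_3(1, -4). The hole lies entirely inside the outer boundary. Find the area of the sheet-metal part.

106.5

Outer boundary:
Apply Gauss's area formula: 2A = Σ (x_i·y_{i+1} − x_{i+1}·y_i), indices taken mod 5.
Σ = (7) + (18) + (-8) + (112) + (86) = 215
Area = |Σ|/2 = 107.5.
Hole:
P_1→P_2: (-3)(-4) − (3)(-5) = 27
P_2→P_3: (3)(-4) − (1)(-4) = -8
P_3→P_1: (1)(-5) − (-3)(-4) = -17
Σ = 2
Area = |Σ|/2 = 1.
Net area = 107.5 − 1 = 106.5.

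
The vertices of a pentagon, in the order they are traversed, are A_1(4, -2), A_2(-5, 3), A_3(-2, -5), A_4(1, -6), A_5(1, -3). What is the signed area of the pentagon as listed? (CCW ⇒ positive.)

31.5

A_1→A_2: (4)(3) − (-5)(-2) = 2
A_2→A_3: (-5)(-5) − (-2)(3) = 31
A_3→A_4: (-2)(-6) − (1)(-5) = 17
A_4→A_5: (1)(-3) − (1)(-6) = 3
A_5→A_1: (1)(-2) − (4)(-3) = 10
Σ = 63
Signed area = Σ/2 = 31.5 (positive ⇒ counter-clockwise traversal).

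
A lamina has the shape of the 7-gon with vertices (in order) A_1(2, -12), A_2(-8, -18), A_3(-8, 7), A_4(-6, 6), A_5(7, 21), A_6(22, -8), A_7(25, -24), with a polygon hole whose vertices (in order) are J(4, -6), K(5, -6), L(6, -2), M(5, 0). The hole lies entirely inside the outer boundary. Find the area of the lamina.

Outer boundary:
A_1→A_2: (2)(-18) − (-8)(-12) = -132
A_2→A_3: (-8)(7) − (-8)(-18) = -200
A_3→A_4: (-8)(6) − (-6)(7) = -6
A_4→A_5: (-6)(21) − (7)(6) = -168
A_5→A_6: (7)(-8) − (22)(21) = -518
A_6→A_7: (22)(-24) − (25)(-8) = -328
A_7→A_1: (25)(-12) − (2)(-24) = -252
Σ = -1604
Area = |Σ|/2 = 802.
Hole:
Apply Gauss's area formula: 2A = Σ (x_i·y_{i+1} − x_{i+1}·y_i), indices taken mod 4.
Σ = (6) + (26) + (10) + (-30) = 12
Area = |Σ|/2 = 6.
Net area = 802 − 6 = 796.

796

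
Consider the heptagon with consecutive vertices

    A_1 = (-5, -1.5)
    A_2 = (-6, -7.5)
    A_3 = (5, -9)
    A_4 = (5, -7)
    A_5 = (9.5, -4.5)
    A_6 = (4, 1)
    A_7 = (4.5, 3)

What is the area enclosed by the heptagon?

108.625

Apply the shoelace (surveyor's) formula: 2A = Σ (x_i·y_{i+1} − x_{i+1}·y_i), indices taken mod 7.
Cross-terms: 28.5, 91.5, 10, 44, 27.5, 7.5, 8.25  ⇒  Σ = 217.25
Area = |Σ|/2 = 108.625.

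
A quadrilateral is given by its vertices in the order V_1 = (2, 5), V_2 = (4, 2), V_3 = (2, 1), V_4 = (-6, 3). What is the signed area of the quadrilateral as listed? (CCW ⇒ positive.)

Σ = (-16) + (0) + (12) + (-36) = -40
Signed area = Σ/2 = -20 (negative ⇒ clockwise traversal).

-20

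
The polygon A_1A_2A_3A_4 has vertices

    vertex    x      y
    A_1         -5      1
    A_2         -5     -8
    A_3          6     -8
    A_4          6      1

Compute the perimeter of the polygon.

40

|A_1A_2| = √((0)² + (-9)²) = √81 = 9
|A_2A_3| = √((11)² + (0)²) = √121 = 11
|A_3A_4| = √((0)² + (9)²) = √81 = 9
|A_4A_1| = √((-11)² + (0)²) = √121 = 11
Perimeter = 9 + 11 + 9 + 11 = 40.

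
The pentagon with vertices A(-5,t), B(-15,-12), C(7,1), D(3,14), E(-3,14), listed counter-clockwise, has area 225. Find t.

Write out the shoelace sum; only the two edges meeting at A involve t:
2·Area = [((-3)·t − (-5)·14) + ((-5)·(-12) − (-15)·t)] + 248
       = 12·t + 378 = 450
⇒ t = 6.

6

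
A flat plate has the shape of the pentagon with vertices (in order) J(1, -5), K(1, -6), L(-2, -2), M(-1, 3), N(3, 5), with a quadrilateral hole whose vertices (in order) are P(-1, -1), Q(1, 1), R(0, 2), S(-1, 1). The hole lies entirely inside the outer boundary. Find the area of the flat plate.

25.5

Outer boundary:
Σ = (-1) + (-14) + (-8) + (-14) + (-20) = -57
Area = |Σ|/2 = 28.5.
Hole:
Apply the shoelace (surveyor's) formula: 2A = Σ (x_i·y_{i+1} − x_{i+1}·y_i), indices taken mod 4.
P→Q: (-1)(1) − (1)(-1) = 0
Q→R: (1)(2) − (0)(1) = 2
R→S: (0)(1) − (-1)(2) = 2
S→P: (-1)(-1) − (-1)(1) = 2
Σ = 6
Area = |Σ|/2 = 3.
Net area = 28.5 − 3 = 25.5.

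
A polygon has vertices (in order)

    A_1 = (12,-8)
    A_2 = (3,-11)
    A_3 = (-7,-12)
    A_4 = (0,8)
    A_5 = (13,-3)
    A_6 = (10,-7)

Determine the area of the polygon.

219

Cross-terms: -108, -113, -56, -104, -61, 4  ⇒  Σ = -438
Area = |Σ|/2 = 219.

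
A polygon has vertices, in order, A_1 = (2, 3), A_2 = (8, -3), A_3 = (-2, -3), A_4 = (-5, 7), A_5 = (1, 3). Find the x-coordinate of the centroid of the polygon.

11/19

Apply Gauss's area formula. First the cross-terms c_i = x_i·y_{i+1} − x_{i+1}·y_i:
  -30, -30, -29, -22, -3  ⇒  2A = -114, A = -57.
Then Σ (x_i + x_{i+1})·c_i = -198, so x̄ = -198 / (6·(-57)) = 11/19.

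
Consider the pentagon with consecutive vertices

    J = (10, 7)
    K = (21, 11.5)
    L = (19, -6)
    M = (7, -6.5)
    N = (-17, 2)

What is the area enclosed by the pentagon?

Apply the surveyor's formula: 2A = Σ (x_i·y_{i+1} − x_{i+1}·y_i), indices taken mod 5.
Σ = (-32) + (-344.5) + (-81.5) + (-96.5) + (-139) = -693.5
Area = |Σ|/2 = 346.75.

346.75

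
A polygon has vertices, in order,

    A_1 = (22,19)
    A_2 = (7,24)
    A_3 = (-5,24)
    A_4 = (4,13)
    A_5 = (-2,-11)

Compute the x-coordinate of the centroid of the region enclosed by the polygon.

451/59

Apply the shoelace (surveyor's) formula. First the cross-terms c_i = x_i·y_{i+1} − x_{i+1}·y_i:
  395, 288, -161, -18, 204  ⇒  2A = 708, A = 354.
Then Σ (x_i + x_{i+1})·c_i = 16236, so x̄ = 16236 / (6·354) = 451/59.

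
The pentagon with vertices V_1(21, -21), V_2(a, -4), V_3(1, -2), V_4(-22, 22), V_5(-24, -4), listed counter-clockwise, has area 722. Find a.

18

The doubled signed area Σ (x_i y_{i+1} − x_{i+1} y_i) is linear in a.
With a=0 it equals 1102; the coefficient of a is 19 (from the two edges through V_2).
So 19·a + 1102 = 2·722 = 1444 ⇒ a = 18.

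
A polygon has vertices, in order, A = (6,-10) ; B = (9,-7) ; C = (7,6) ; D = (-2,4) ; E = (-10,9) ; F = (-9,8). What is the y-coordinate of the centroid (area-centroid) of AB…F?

-0.390625

Apply Gauss's area formula. First the cross-terms c_i = x_i·y_{i+1} − x_{i+1}·y_i:
  48, 103, 40, 22, 1, 42  ⇒  2A = 256, A = 128.
Then Σ (y_i + y_{i+1})·c_i = -300, so ȳ = -300 / (6·128) = -0.390625.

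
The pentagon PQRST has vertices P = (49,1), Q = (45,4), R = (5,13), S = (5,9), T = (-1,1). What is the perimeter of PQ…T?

110

|PQ| = √((-4)² + (3)²) = √25 = 5
|QR| = √((-40)² + (9)²) = √1681 = 41
|RS| = √((0)² + (-4)²) = √16 = 4
|ST| = √((-6)² + (-8)²) = √100 = 10
|TP| = √((50)² + (0)²) = √2500 = 50
Perimeter = 5 + 41 + 4 + 10 + 50 = 110.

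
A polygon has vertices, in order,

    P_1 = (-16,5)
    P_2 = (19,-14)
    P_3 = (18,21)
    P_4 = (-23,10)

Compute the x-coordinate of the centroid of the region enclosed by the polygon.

Apply the shoelace (surveyor's) formula. First the cross-terms c_i = x_i·y_{i+1} − x_{i+1}·y_i:
  129, 651, 663, 45  ⇒  2A = 1488, A = 744.
Then Σ (x_i + x_{i+1})·c_i = 19404, so x̄ = 19404 / (6·744) = 539/124.

539/124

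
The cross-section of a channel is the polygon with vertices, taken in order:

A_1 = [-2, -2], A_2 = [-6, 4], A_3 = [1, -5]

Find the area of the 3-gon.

3

Σ = (-20) + (26) + (-12) = -6
Area = |Σ|/2 = 3.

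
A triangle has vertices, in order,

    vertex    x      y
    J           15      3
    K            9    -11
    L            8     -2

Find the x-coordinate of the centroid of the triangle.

32/3

Apply Gauss's area formula. First the cross-terms c_i = x_i·y_{i+1} − x_{i+1}·y_i:
  -192, 70, 54  ⇒  2A = -68, A = -34.
Then Σ (x_i + x_{i+1})·c_i = -2176, so x̄ = -2176 / (6·(-34)) = 32/3.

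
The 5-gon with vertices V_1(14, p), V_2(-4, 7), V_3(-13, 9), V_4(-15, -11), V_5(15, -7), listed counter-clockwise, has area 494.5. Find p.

The doubled signed area Σ (x_i y_{i+1} − x_{i+1} y_i) is linear in p.
With p=0 it equals 799; the coefficient of p is 19 (from the two edges through V_1).
So 19·p + 799 = 2·494.5 = 989 ⇒ p = 10.

10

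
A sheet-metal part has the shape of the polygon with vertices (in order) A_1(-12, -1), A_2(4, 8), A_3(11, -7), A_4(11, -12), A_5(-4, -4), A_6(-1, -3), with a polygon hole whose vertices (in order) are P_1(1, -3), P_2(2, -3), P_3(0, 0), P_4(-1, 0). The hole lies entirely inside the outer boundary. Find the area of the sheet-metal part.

188

Outer boundary:
Apply the shoelace formula: 2A = Σ (x_i·y_{i+1} − x_{i+1}·y_i), indices taken mod 6.
Σ = (-92) + (-116) + (-55) + (-92) + (8) + (-35) = -382
Area = |Σ|/2 = 191.
Hole:
Σ = (3) + (0) + (0) + (3) = 6
Area = |Σ|/2 = 3.
Net area = 191 − 3 = 188.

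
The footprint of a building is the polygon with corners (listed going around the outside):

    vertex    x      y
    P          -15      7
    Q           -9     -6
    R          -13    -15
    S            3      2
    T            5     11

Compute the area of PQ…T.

226

P→Q: (-15)(-6) − (-9)(7) = 153
Q→R: (-9)(-15) − (-13)(-6) = 57
R→S: (-13)(2) − (3)(-15) = 19
S→T: (3)(11) − (5)(2) = 23
T→P: (5)(7) − (-15)(11) = 200
Σ = 452
Area = |Σ|/2 = 226.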